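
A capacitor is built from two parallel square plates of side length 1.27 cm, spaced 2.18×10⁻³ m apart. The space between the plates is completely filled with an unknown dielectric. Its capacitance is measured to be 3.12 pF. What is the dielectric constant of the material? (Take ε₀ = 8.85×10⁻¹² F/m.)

A = (1.27 cm)² = 1.61×10⁻⁴ m².
κ = Cd/(ε₀A) = 3.12×10⁻¹² × 2.18×10⁻³ / (8.85×10⁻¹² × 1.61×10⁻⁴) = 4.76.

κ ≈ 4.76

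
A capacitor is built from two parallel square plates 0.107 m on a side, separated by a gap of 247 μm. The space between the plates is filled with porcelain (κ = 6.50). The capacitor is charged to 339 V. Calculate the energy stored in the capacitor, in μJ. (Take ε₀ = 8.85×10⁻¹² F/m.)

U ≈ 153 μJ

A = (0.107 m)² = 1.14×10⁻² m².
C = κε₀A/d = 6.50 × 8.85×10⁻¹² × 1.14×10⁻² / 2.47×10⁻⁴ = 2.67×10⁻⁹ F.
U = ½CV² = ½ × 2.67×10⁻⁹ × (339)² = 1.53×10⁻⁴ J.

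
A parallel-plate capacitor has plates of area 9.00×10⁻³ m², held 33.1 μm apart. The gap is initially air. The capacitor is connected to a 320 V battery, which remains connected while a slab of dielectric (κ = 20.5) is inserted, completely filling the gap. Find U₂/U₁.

U₂/U₁ ≈ 20.5

Battery connected ⇒ V is held fixed.
C₂ = 20.5 C₁ and U = ½CV², so U₂/U₁ = C₂/C₁ = 20.5.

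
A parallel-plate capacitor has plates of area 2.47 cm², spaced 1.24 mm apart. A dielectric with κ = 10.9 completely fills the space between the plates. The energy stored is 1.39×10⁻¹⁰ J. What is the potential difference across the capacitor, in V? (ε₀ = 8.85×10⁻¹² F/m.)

A = 2.47 cm² = 2.47×10⁻⁴ m².
C = κε₀A/d = 10.9 × 8.85×10⁻¹² × 2.47×10⁻⁴ / 1.24×10⁻³ = 1.92×10⁻¹¹ F.
V = √(2U/C) = √(2 × 1.39×10⁻¹⁰ / 1.92×10⁻¹¹) = 3.80 V.

3.80 V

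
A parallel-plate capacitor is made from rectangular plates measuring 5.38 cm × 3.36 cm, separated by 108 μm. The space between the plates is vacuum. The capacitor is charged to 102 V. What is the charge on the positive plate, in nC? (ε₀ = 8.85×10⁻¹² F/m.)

A = 5.38 × 3.36 cm² = 1.81×10⁻³ m².
C = ε₀A/d = 8.85×10⁻¹² × 1.81×10⁻³ / 1.08×10⁻⁴ = 1.48×10⁻¹⁰ F.
Q = CV = 1.48×10⁻¹⁰ × 102 = 1.51×10⁻⁸ C.

15.1 nC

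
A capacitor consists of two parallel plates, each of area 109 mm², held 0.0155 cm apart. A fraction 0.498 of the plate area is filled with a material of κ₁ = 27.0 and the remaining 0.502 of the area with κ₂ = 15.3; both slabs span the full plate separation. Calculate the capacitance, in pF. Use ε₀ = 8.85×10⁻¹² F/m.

A = 109 mm² = 1.09×10⁻⁴ m².
Side-by-side slabs ⇒ two capacitors in parallel, each spanning the full gap.
C₁ = κ₁ε₀A₁/d = 27.0 × 8.85×10⁻¹² × 5.43×10⁻⁵ / 1.55×10⁻⁴ = 8.37×10⁻¹¹ F.
C₂ = κ₂ε₀A₂/d = 15.3 × 8.85×10⁻¹² × 5.47×10⁻⁵ / 1.55×10⁻⁴ = 4.78×10⁻¹¹ F.
C = C₁ + C₂ = 1.31×10⁻¹⁰ F.

C ≈ 131 pF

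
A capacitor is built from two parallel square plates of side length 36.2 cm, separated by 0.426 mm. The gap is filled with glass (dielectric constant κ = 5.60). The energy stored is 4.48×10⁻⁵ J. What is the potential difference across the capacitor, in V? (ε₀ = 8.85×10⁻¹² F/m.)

76.7 V

A = (36.2 cm)² = 0.131 m².
C = κε₀A/d = 5.60 × 8.85×10⁻¹² × 0.131 / 4.26×10⁻⁴ = 1.52×10⁻⁸ F.
V = √(2U/C) = √(2 × 4.48×10⁻⁵ / 1.52×10⁻⁸) = 76.7 V.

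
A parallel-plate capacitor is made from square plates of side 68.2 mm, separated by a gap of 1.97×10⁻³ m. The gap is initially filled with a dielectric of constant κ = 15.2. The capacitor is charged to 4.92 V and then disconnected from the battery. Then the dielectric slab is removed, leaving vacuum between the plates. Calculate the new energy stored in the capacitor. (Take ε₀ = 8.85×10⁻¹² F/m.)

A = (68.2 mm)² = 4.65×10⁻³ m².
Initially C₁ = κε₀A/d = 15.2 × 8.85×10⁻¹² × 4.65×10⁻³ / 1.97×10⁻³ = 3.18×10⁻¹⁰ F.
U₁ = 3.84×10⁻⁹ J.
Isolated ⇒ Q is held fixed. C₂ = 0.0658 C₁ and U = Q²/(2C), so U₂/U₁ = C₁/C₂ = 15.2.
U₂ = 15.2 × 3.84×10⁻⁹ = 5.84×10⁻⁸ J.

58.4 nJ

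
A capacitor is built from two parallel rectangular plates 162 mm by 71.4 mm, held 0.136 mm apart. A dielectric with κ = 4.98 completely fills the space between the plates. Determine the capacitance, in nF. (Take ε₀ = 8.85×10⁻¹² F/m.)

C ≈ 3.75 nF

A = 162 × 71.4 mm² = 1.16×10⁻² m².
C = κε₀A/d = 4.98 × 8.85×10⁻¹² × 1.16×10⁻² / 1.36×10⁻⁴ = 3.75×10⁻⁹ F.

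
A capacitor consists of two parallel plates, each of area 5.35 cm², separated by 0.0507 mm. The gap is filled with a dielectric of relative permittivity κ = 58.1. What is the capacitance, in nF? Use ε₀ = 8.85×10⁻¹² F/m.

5.43 nF

A = 5.35 cm² = 5.35×10⁻⁴ m².
C = κε₀A/d = 58.1 × 8.85×10⁻¹² × 5.35×10⁻⁴ / 5.07×10⁻⁵ = 5.43×10⁻⁹ F.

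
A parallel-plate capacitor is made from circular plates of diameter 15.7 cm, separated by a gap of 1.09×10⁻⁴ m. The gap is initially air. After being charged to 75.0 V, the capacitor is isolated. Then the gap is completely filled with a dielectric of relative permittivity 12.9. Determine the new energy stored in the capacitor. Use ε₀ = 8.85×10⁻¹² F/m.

A = π(15.7/2 cm)² = 1.94×10⁻² m².
Initially C₁ = ε₀A/d = 8.85×10⁻¹² × 1.94×10⁻² / 1.09×10⁻⁴ = 1.57×10⁻⁹ F.
U₁ = 4.42×10⁻⁶ J.
Isolated ⇒ Q is held fixed. C₂ = 12.9 C₁ and U = Q²/(2C), so U₂/U₁ = C₁/C₂ = 0.0775.
U₂ = 0.0775 × 4.42×10⁻⁶ = 3.43×10⁻⁷ J.

U ≈ 343 nJ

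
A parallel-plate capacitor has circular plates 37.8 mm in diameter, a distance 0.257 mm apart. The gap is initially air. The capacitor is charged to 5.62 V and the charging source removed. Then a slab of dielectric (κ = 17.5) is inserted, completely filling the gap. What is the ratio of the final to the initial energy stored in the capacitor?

Isolated ⇒ Q is held fixed.
C₂ = 17.5 C₁ and U = Q²/(2C), so U₂/U₁ = C₁/C₂ = 0.0571.

U₂/U₁ ≈ 0.0571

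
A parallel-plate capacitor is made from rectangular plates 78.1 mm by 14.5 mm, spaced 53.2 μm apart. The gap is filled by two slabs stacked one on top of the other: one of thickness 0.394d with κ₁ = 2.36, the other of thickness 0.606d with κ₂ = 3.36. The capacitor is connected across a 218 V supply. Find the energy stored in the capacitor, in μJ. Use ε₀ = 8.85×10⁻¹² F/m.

A = 78.1 × 14.5 mm² = 1.13×10⁻³ m².
Stacked slabs ⇒ two capacitors in series, each with the full plate area.
C₁ = κ₁ε₀A/d₁ = 2.36 × 8.85×10⁻¹² × 1.13×10⁻³ / 2.10×10⁻⁵ = 1.13×10⁻⁹ F.
C₂ = κ₂ε₀A/d₂ = 3.36 × 8.85×10⁻¹² × 1.13×10⁻³ / 3.22×10⁻⁵ = 1.04×10⁻⁹ F.
C = (1/C₁ + 1/C₂)⁻¹ = 5.42×10⁻¹⁰ F.
U = ½CV² = ½ × 5.42×10⁻¹⁰ × (218)² = 1.29×10⁻⁵ J.

U ≈ 12.9 μJ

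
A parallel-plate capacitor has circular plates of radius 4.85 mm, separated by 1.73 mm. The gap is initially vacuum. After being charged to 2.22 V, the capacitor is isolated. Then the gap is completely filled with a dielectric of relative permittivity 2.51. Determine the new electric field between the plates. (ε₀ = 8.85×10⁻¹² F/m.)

0.511 kV/m

A = π(4.85 mm)² = 7.39×10⁻⁵ m².
Initially C₁ = ε₀A/d = 8.85×10⁻¹² × 7.39×10⁻⁵ / 1.73×10⁻³ = 3.78×10⁻¹³ F.
E₁ = 1.28×10³ V/m.
Isolated ⇒ Q is held fixed. V₂ = Q/C₂ = V₁/2.51; E = V/d, so E₂/E₁ = (V₂/V₁)(d₁/d₂) = 0.398.
E₂ = 0.398 × 1.28×10³ = 5.11×10² V/m.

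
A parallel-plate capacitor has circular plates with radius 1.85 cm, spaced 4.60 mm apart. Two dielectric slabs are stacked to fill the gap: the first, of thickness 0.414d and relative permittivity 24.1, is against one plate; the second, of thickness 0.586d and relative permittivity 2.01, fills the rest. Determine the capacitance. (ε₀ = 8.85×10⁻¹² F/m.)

C ≈ 6.70 pF

A = π(1.85 cm)² = 1.08×10⁻³ m².
Stacked slabs ⇒ two capacitors in series, each with the full plate area.
C₁ = κ₁ε₀A/d₁ = 24.1 × 8.85×10⁻¹² × 1.08×10⁻³ / 1.90×10⁻³ = 1.20×10⁻¹⁰ F.
C₂ = κ₂ε₀A/d₂ = 2.01 × 8.85×10⁻¹² × 1.08×10⁻³ / 2.70×10⁻³ = 7.10×10⁻¹² F.
C = (1/C₁ + 1/C₂)⁻¹ = 6.70×10⁻¹² F.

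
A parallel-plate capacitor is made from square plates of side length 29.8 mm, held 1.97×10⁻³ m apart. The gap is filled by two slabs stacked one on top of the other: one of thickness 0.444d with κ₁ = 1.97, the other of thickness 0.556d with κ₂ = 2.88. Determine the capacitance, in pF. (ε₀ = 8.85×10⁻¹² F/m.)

9.53 pF

A = (29.8 mm)² = 8.88×10⁻⁴ m².
Stacked slabs ⇒ two capacitors in series, each with the full plate area.
C₁ = κ₁ε₀A/d₁ = 1.97 × 8.85×10⁻¹² × 8.88×10⁻⁴ / 8.75×10⁻⁴ = 1.77×10⁻¹¹ F.
C₂ = κ₂ε₀A/d₂ = 2.88 × 8.85×10⁻¹² × 8.88×10⁻⁴ / 1.10×10⁻³ = 2.07×10⁻¹¹ F.
C = (1/C₁ + 1/C₂)⁻¹ = 9.53×10⁻¹² F.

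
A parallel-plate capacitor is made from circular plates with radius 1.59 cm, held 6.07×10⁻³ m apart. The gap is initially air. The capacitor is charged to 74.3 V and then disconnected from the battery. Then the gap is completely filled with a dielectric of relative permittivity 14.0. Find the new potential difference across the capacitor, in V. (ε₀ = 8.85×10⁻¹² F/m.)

A = π(1.59 cm)² = 7.94×10⁻⁴ m².
Initially C₁ = ε₀A/d = 8.85×10⁻¹² × 7.94×10⁻⁴ / 6.07×10⁻³ = 1.16×10⁻¹² F.
V₁ = 74.3 V.
Isolated ⇒ Q is held fixed. C₂ = 14.0 C₁ and V = Q/C, so V₂/V₁ = C₁/C₂ = 0.0714.
V₂ = 0.0714 × 74.3 = 5.31 V.

5.31 V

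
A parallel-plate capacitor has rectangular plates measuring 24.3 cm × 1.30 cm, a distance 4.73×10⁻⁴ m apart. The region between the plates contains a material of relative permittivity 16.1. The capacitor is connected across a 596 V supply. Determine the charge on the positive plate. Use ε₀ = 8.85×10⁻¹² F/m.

A = 24.3 × 1.30 cm² = 3.16×10⁻³ m².
C = κε₀A/d = 16.1 × 8.85×10⁻¹² × 3.16×10⁻³ / 4.73×10⁻⁴ = 9.52×10⁻¹⁰ F.
Q = CV = 9.52×10⁻¹⁰ × 596 = 5.67×10⁻⁷ C.

0.567 μC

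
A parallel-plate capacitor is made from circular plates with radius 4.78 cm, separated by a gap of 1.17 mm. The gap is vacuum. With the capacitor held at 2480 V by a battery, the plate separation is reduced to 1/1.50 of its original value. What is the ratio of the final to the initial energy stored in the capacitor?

Battery connected ⇒ V is held fixed.
C₂ = 1.50 C₁ and U = ½CV², so U₂/U₁ = C₂/C₁ = 1.50.

1.50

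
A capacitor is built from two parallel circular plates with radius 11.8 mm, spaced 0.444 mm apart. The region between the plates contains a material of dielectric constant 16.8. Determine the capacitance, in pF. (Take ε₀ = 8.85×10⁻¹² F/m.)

146 pF

A = π(11.8 mm)² = 4.37×10⁻⁴ m².
C = κε₀A/d = 16.8 × 8.85×10⁻¹² × 4.37×10⁻⁴ / 4.44×10⁻⁴ = 1.46×10⁻¹⁰ F.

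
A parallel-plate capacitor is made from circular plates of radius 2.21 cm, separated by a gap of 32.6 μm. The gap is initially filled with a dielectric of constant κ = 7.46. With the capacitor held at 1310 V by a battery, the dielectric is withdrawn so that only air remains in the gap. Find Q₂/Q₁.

Q₂/Q₁ ≈ 0.134

Battery connected ⇒ V is held fixed.
C₂ = 0.134 C₁ and Q = CV, so Q₂/Q₁ = C₂/C₁ = 0.134.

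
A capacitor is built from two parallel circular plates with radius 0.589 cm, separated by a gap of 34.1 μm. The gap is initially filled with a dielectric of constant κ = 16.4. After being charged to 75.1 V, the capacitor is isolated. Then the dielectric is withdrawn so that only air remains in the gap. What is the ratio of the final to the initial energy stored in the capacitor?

U₂/U₁ ≈ 16.4

Isolated ⇒ Q is held fixed.
C₂ = 0.0610 C₁ and U = Q²/(2C), so U₂/U₁ = C₁/C₂ = 16.4.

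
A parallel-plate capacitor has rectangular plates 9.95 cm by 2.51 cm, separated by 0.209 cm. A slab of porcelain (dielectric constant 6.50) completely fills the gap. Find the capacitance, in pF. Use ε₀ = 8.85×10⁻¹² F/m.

A = 9.95 × 2.51 cm² = 2.50×10⁻³ m².
C = κε₀A/d = 6.50 × 8.85×10⁻¹² × 2.50×10⁻³ / 2.09×10⁻³ = 6.87×10⁻¹¹ F.

C ≈ 68.7 pF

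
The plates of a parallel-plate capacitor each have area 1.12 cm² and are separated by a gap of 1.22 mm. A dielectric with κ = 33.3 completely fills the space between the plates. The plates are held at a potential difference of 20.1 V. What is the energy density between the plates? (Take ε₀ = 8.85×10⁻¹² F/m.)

u ≈ 40.0 mJ/m³

E = V/d = 20.1 / 1.22×10⁻³ = 1.65×10⁴ V/m.
u = ½κε₀E² = ½ × 33.3 × 8.85×10⁻¹² × (1.65×10⁴)² = 4.00×10⁻² J/m³.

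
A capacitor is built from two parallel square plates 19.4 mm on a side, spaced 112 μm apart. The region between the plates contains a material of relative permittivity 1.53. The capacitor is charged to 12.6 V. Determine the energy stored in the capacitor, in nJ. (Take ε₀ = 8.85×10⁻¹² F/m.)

A = (19.4 mm)² = 3.76×10⁻⁴ m².
C = κε₀A/d = 1.53 × 8.85×10⁻¹² × 3.76×10⁻⁴ / 1.12×10⁻⁴ = 4.55×10⁻¹¹ F.
U = ½CV² = ½ × 4.55×10⁻¹¹ × (12.6)² = 3.61×10⁻⁹ J.

U ≈ 3.61 nJ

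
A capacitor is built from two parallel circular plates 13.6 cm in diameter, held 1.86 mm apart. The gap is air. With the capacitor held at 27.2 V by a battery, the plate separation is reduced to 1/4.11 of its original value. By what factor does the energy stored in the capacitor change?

Battery connected ⇒ V is held fixed.
C₂ = 4.11 C₁ and U = ½CV², so U₂/U₁ = C₂/C₁ = 4.11.

4.11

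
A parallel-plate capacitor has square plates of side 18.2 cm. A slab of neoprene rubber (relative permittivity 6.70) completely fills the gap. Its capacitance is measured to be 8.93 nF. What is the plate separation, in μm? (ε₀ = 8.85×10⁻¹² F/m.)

d ≈ 220 μm

A = (18.2 cm)² = 3.31×10⁻² m².
d = κε₀A/C = 6.70 × 8.85×10⁻¹² × 3.31×10⁻² / 8.93×10⁻⁹ = 2.20×10⁻⁴ m.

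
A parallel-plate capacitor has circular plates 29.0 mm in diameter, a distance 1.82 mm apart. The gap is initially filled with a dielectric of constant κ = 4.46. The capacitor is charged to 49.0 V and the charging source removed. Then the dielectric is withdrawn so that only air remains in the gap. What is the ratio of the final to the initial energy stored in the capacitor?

Isolated ⇒ Q is held fixed.
C₂ = 0.224 C₁ and U = Q²/(2C), so U₂/U₁ = C₁/C₂ = 4.46.

U₂/U₁ ≈ 4.46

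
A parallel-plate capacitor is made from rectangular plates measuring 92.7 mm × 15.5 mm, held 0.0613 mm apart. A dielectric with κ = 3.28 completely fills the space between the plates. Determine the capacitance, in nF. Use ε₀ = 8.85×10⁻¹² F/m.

C ≈ 0.680 nF

A = 92.7 × 15.5 mm² = 1.44×10⁻³ m².
C = κε₀A/d = 3.28 × 8.85×10⁻¹² × 1.44×10⁻³ / 6.13×10⁻⁵ = 6.80×10⁻¹⁰ F.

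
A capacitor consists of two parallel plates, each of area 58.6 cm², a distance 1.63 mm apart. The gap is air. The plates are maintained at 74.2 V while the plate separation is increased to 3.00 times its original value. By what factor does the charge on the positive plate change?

Battery connected ⇒ V is held fixed.
C₂ = 0.333 C₁ and Q = CV, so Q₂/Q₁ = C₂/C₁ = 0.333.

0.333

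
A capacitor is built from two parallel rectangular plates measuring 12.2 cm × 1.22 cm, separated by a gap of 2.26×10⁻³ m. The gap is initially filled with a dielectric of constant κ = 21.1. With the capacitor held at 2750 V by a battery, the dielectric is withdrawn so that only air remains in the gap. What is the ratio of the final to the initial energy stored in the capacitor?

Battery connected ⇒ V is held fixed.
C₂ = 0.0474 C₁ and U = ½CV², so U₂/U₁ = C₂/C₁ = 0.0474.

U₂/U₁ ≈ 0.0474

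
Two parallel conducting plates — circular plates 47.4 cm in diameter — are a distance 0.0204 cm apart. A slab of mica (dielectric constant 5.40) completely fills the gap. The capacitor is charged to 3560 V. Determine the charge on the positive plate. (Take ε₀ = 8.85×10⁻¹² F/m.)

A = π(47.4/2 cm)² = 0.176 m².
C = κε₀A/d = 5.40 × 8.85×10⁻¹² × 0.176 / 2.04×10⁻⁴ = 4.13×10⁻⁸ F.
Q = CV = 4.13×10⁻⁸ × 3560 = 1.47×10⁻⁴ C.

147 μC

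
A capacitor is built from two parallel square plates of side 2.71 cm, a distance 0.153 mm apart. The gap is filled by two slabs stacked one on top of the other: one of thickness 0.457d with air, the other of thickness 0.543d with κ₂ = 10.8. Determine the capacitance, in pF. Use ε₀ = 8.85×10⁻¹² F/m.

A = (2.71 cm)² = 7.34×10⁻⁴ m².
Stacked slabs ⇒ two capacitors in series, each with the full plate area.
C₁ = κ₁ε₀A/d₁ = 1.00 × 8.85×10⁻¹² × 7.34×10⁻⁴ / 6.99×10⁻⁵ = 9.30×10⁻¹¹ F.
C₂ = κ₂ε₀A/d₂ = 10.8 × 8.85×10⁻¹² × 7.34×10⁻⁴ / 8.31×10⁻⁵ = 8.45×10⁻¹⁰ F.
C = (1/C₁ + 1/C₂)⁻¹ = 8.37×10⁻¹¹ F.

C ≈ 83.7 pF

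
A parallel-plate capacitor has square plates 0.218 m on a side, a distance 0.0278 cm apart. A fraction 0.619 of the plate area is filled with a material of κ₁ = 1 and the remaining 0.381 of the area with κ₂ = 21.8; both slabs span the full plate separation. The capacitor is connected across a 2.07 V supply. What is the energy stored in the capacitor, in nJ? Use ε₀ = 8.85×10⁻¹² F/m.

A = (0.218 m)² = 4.75×10⁻² m².
Side-by-side slabs ⇒ two capacitors in parallel, each spanning the full gap.
C₁ = κ₁ε₀A₁/d = 1.00 × 8.85×10⁻¹² × 2.94×10⁻² / 2.78×10⁻⁴ = 9.36×10⁻¹⁰ F.
C₂ = κ₂ε₀A₂/d = 21.8 × 8.85×10⁻¹² × 1.81×10⁻² / 2.78×10⁻⁴ = 1.26×10⁻⁸ F.
C = C₁ + C₂ = 1.35×10⁻⁸ F.
U = ½CV² = ½ × 1.35×10⁻⁸ × (2.07)² = 2.89×10⁻⁸ J.

U ≈ 28.9 nJ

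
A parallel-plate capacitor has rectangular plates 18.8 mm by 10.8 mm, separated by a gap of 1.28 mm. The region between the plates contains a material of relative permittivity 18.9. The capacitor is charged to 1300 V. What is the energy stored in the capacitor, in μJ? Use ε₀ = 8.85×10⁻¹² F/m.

22.4 μJ

A = 18.8 × 10.8 mm² = 2.03×10⁻⁴ m².
C = κε₀A/d = 18.9 × 8.85×10⁻¹² × 2.03×10⁻⁴ / 1.28×10⁻³ = 2.65×10⁻¹¹ F.
U = ½CV² = ½ × 2.65×10⁻¹¹ × (1300)² = 2.24×10⁻⁵ J.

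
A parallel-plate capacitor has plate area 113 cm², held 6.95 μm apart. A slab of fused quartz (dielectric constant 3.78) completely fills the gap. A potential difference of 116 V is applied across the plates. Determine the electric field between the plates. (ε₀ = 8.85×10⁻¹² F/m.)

16.7 MV/m

E = V/d = 116 / 6.95×10⁻⁶ = 1.67×10⁷ V/m.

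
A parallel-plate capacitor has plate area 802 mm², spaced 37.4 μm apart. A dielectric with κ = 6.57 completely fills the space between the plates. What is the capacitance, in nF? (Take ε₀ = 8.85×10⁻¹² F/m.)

A = 802 mm² = 8.02×10⁻⁴ m².
C = κε₀A/d = 6.57 × 8.85×10⁻¹² × 8.02×10⁻⁴ / 3.74×10⁻⁵ = 1.25×10⁻⁹ F.

1.25 nF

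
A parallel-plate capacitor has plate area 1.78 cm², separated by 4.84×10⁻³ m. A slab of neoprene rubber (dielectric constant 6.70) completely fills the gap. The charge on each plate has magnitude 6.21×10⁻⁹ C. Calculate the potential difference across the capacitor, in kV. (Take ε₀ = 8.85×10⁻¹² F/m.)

A = 1.78 cm² = 1.78×10⁻⁴ m².
C = κε₀A/d = 6.70 × 8.85×10⁻¹² × 1.78×10⁻⁴ / 4.84×10⁻³ = 2.18×10⁻¹² F.
V = Q/C = 6.21×10⁻⁹ / 2.18×10⁻¹² = 2.85×10³ V.

2.85 kV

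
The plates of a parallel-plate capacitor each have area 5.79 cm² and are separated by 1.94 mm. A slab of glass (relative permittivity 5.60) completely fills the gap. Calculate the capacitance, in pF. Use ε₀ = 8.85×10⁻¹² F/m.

C ≈ 14.8 pF

A = 5.79 cm² = 5.79×10⁻⁴ m².
C = κε₀A/d = 5.60 × 8.85×10⁻¹² × 5.79×10⁻⁴ / 1.94×10⁻³ = 1.48×10⁻¹¹ F.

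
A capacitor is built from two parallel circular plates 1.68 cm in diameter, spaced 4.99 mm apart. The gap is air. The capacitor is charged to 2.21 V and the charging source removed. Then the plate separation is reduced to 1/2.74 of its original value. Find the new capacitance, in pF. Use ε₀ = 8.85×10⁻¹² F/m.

A = π(1.68/2 cm)² = 2.22×10⁻⁴ m².
Initially C₁ = ε₀A/d = 8.85×10⁻¹² × 2.22×10⁻⁴ / 4.99×10⁻³ = 3.93×10⁻¹³ F.
C = ε₀A/d scales as 1/d, so C₂/C₁ = d₁/d₂ = 2.74.
C₂ = 2.74 × 3.93×10⁻¹³ = 1.08×10⁻¹² F.

C ≈ 1.08 pF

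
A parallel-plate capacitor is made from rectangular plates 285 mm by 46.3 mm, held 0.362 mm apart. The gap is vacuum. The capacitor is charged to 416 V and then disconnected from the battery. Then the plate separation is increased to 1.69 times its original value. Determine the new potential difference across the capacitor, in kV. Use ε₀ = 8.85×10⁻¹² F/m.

A = 285 × 46.3 mm² = 1.32×10⁻² m².
Initially C₁ = ε₀A/d = 8.85×10⁻¹² × 1.32×10⁻² / 3.62×10⁻⁴ = 3.23×10⁻¹⁰ F.
V₁ = 4.16×10² V.
Isolated ⇒ Q is held fixed. C₂ = 0.592 C₁ and V = Q/C, so V₂/V₁ = C₁/C₂ = 1.69.
V₂ = 1.69 × 4.16×10² = 7.03×10² V.

V ≈ 0.703 kV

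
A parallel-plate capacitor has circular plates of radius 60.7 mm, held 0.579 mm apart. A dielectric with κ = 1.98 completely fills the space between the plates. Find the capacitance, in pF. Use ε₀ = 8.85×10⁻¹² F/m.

A = π(60.7 mm)² = 1.16×10⁻² m².
C = κε₀A/d = 1.98 × 8.85×10⁻¹² × 1.16×10⁻² / 5.79×10⁻⁴ = 3.50×10⁻¹⁰ F.

350 pF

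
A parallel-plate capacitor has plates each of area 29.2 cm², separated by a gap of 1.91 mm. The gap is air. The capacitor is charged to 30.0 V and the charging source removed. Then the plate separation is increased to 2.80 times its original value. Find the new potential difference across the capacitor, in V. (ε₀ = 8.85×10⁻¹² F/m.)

A = 29.2 cm² = 2.92×10⁻³ m².
Initially C₁ = ε₀A/d = 8.85×10⁻¹² × 2.92×10⁻³ / 1.91×10⁻³ = 1.35×10⁻¹¹ F.
V₁ = 30.0 V.
Isolated ⇒ Q is held fixed. C₂ = 0.357 C₁ and V = Q/C, so V₂/V₁ = C₁/C₂ = 2.80.
V₂ = 2.80 × 30.0 = 84.0 V.

V ≈ 84.0 V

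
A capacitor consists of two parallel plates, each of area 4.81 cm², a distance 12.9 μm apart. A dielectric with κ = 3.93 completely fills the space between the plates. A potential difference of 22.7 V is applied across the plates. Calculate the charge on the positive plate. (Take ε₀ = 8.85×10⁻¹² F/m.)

29.4 nC

A = 4.81 cm² = 4.81×10⁻⁴ m².
C = κε₀A/d = 3.93 × 8.85×10⁻¹² × 4.81×10⁻⁴ / 1.29×10⁻⁵ = 1.30×10⁻⁹ F.
Q = CV = 1.30×10⁻⁹ × 22.7 = 2.94×10⁻⁸ C.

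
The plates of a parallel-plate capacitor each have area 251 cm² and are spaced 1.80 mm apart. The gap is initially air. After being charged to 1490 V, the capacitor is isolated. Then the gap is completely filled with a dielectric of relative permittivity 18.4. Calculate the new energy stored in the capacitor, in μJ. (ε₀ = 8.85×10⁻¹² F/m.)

7.45 μJ

A = 251 cm² = 2.51×10⁻² m².
Initially C₁ = ε₀A/d = 8.85×10⁻¹² × 2.51×10⁻² / 1.80×10⁻³ = 1.23×10⁻¹⁰ F.
U₁ = 1.37×10⁻⁴ J.
Isolated ⇒ Q is held fixed. C₂ = 18.4 C₁ and U = Q²/(2C), so U₂/U₁ = C₁/C₂ = 0.0543.
U₂ = 0.0543 × 1.37×10⁻⁴ = 7.45×10⁻⁶ J.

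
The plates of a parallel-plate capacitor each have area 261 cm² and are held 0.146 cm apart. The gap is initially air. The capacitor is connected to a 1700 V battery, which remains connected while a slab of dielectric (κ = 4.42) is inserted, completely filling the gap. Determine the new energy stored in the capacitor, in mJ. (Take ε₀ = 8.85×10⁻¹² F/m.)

A = 261 cm² = 2.61×10⁻² m².
Initially C₁ = ε₀A/d = 8.85×10⁻¹² × 2.61×10⁻² / 1.46×10⁻³ = 1.58×10⁻¹⁰ F.
U₁ = 2.29×10⁻⁴ J.
Battery connected ⇒ V is held fixed. C₂ = 4.42 C₁ and U = ½CV², so U₂/U₁ = C₂/C₁ = 4.42.
U₂ = 4.42 × 2.29×10⁻⁴ = 1.01×10⁻³ J.

U ≈ 1.01 mJ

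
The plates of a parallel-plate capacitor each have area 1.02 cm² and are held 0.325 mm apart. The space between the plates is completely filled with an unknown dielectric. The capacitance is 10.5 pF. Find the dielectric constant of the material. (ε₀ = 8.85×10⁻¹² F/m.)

A = 1.02 cm² = 1.02×10⁻⁴ m².
κ = Cd/(ε₀A) = 1.05×10⁻¹¹ × 3.25×10⁻⁴ / (8.85×10⁻¹² × 1.02×10⁻⁴) = 3.78.

κ ≈ 3.78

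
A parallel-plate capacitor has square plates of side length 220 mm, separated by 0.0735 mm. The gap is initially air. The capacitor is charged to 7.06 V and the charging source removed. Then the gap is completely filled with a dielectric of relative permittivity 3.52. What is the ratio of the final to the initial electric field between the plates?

Isolated ⇒ Q is held fixed.
V₂ = Q/C₂ = V₁/3.52; E = V/d, so E₂/E₁ = (V₂/V₁)(d₁/d₂) = 0.284.

E₂/E₁ ≈ 0.284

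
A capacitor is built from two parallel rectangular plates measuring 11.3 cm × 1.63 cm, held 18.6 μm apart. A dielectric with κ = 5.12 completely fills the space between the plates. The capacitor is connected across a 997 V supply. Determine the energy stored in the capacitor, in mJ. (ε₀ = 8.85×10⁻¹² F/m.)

A = 11.3 × 1.63 cm² = 1.84×10⁻³ m².
C = κε₀A/d = 5.12 × 8.85×10⁻¹² × 1.84×10⁻³ / 1.86×10⁻⁵ = 4.49×10⁻⁹ F.
U = ½CV² = ½ × 4.49×10⁻⁹ × (997)² = 2.23×10⁻³ J.

U ≈ 2.23 mJ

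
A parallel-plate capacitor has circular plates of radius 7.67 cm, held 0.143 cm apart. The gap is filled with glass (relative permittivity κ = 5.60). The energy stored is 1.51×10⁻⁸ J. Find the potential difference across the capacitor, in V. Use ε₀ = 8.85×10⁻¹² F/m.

V ≈ 6.87 V

A = π(7.67 cm)² = 1.85×10⁻² m².
C = κε₀A/d = 5.60 × 8.85×10⁻¹² × 1.85×10⁻² / 1.43×10⁻³ = 6.41×10⁻¹⁰ F.
V = √(2U/C) = √(2 × 1.51×10⁻⁸ / 6.41×10⁻¹⁰) = 6.87 V.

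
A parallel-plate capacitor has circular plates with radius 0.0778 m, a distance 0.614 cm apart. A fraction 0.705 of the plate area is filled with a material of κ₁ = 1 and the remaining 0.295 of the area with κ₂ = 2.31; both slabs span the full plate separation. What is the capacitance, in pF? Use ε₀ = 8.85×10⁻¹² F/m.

C ≈ 38.0 pF

A = π(0.0778 m)² = 1.90×10⁻² m².
Side-by-side slabs ⇒ two capacitors in parallel, each spanning the full gap.
C₁ = κ₁ε₀A₁/d = 1.00 × 8.85×10⁻¹² × 1.34×10⁻² / 6.14×10⁻³ = 1.93×10⁻¹¹ F.
C₂ = κ₂ε₀A₂/d = 2.31 × 8.85×10⁻¹² × 5.61×10⁻³ / 6.14×10⁻³ = 1.87×10⁻¹¹ F.
C = C₁ + C₂ = 3.80×10⁻¹¹ F.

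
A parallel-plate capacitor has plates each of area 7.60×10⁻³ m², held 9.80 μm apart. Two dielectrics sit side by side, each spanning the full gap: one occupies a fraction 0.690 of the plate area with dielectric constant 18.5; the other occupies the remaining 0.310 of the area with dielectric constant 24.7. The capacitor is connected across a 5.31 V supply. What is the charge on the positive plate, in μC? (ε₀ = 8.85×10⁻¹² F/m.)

Q ≈ 0.744 μC

Side-by-side slabs ⇒ two capacitors in parallel, each spanning the full gap.
C₁ = κ₁ε₀A₁/d = 18.5 × 8.85×10⁻¹² × 5.24×10⁻³ / 9.80×10⁻⁶ = 8.76×10⁻⁸ F.
C₂ = κ₂ε₀A₂/d = 24.7 × 8.85×10⁻¹² × 2.36×10⁻³ / 9.80×10⁻⁶ = 5.26×10⁻⁸ F.
C = C₁ + C₂ = 1.40×10⁻⁷ F.
Q = CV = 1.40×10⁻⁷ × 5.31 = 7.44×10⁻⁷ C.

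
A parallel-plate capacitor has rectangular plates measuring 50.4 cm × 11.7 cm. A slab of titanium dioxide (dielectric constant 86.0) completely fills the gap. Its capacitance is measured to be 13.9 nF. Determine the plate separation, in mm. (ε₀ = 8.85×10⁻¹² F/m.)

A = 50.4 × 11.7 cm² = 5.90×10⁻² m².
d = κε₀A/C = 86.0 × 8.85×10⁻¹² × 5.90×10⁻² / 1.39×10⁻⁸ = 3.23×10⁻³ m.

d ≈ 3.23 mm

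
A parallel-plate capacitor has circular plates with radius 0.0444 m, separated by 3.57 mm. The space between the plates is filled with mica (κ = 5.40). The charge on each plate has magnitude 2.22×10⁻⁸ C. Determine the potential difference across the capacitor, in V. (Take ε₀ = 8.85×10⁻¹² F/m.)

A = π(0.0444 m)² = 6.19×10⁻³ m².
C = κε₀A/d = 5.40 × 8.85×10⁻¹² × 6.19×10⁻³ / 3.57×10⁻³ = 8.29×10⁻¹¹ F.
V = Q/C = 2.22×10⁻⁸ / 8.29×10⁻¹¹ = 2.68×10² V.

V ≈ 268 V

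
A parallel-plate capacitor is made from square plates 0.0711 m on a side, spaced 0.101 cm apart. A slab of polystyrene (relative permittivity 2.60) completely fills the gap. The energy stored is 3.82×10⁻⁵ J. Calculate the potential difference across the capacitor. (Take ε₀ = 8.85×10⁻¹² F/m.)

A = (0.0711 m)² = 5.06×10⁻³ m².
C = κε₀A/d = 2.60 × 8.85×10⁻¹² × 5.06×10⁻³ / 1.01×10⁻³ = 1.15×10⁻¹⁰ F.
V = √(2U/C) = √(2 × 3.82×10⁻⁵ / 1.15×10⁻¹⁰) = 8.14×10² V.

0.814 kV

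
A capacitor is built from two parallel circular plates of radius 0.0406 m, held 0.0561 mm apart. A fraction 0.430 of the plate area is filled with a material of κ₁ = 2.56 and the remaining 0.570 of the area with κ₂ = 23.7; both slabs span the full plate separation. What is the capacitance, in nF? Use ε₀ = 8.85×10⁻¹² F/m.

11.9 nF

A = π(0.0406 m)² = 5.18×10⁻³ m².
Side-by-side slabs ⇒ two capacitors in parallel, each spanning the full gap.
C₁ = κ₁ε₀A₁/d = 2.56 × 8.85×10⁻¹² × 2.23×10⁻³ / 5.61×10⁻⁵ = 8.99×10⁻¹⁰ F.
C₂ = κ₂ε₀A₂/d = 23.7 × 8.85×10⁻¹² × 2.95×10⁻³ / 5.61×10⁻⁵ = 1.10×10⁻⁸ F.
C = C₁ + C₂ = 1.19×10⁻⁸ F.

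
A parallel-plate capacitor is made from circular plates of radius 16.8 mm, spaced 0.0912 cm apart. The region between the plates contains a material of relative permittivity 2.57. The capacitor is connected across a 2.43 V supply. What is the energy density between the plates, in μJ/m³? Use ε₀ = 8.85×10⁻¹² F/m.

E = V/d = 2.43 / 9.12×10⁻⁴ = 2.66×10³ V/m.
u = ½κε₀E² = ½ × 2.57 × 8.85×10⁻¹² × (2.66×10³)² = 8.07×10⁻⁵ J/m³.

80.7 μJ/m³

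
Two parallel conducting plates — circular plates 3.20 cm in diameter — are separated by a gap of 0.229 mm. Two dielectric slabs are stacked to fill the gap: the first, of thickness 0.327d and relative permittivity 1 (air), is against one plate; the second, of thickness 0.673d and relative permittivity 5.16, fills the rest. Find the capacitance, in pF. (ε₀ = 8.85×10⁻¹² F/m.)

C ≈ 67.9 pF

A = π(3.20/2 cm)² = 8.04×10⁻⁴ m².
Stacked slabs ⇒ two capacitors in series, each with the full plate area.
C₁ = κ₁ε₀A/d₁ = 1.00 × 8.85×10⁻¹² × 8.04×10⁻⁴ / 7.49×10⁻⁵ = 9.50×10⁻¹¹ F.
C₂ = κ₂ε₀A/d₂ = 5.16 × 8.85×10⁻¹² × 8.04×10⁻⁴ / 1.54×10⁻⁴ = 2.38×10⁻¹⁰ F.
C = (1/C₁ + 1/C₂)⁻¹ = 6.79×10⁻¹¹ F.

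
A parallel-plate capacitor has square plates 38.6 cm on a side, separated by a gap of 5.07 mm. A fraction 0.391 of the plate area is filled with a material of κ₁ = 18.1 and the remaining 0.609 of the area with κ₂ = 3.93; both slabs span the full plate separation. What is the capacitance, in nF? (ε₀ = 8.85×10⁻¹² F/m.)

A = (38.6 cm)² = 0.149 m².
Side-by-side slabs ⇒ two capacitors in parallel, each spanning the full gap.
C₁ = κ₁ε₀A₁/d = 18.1 × 8.85×10⁻¹² × 5.83×10⁻² / 5.07×10⁻³ = 1.84×10⁻⁹ F.
C₂ = κ₂ε₀A₂/d = 3.93 × 8.85×10⁻¹² × 9.07×10⁻² / 5.07×10⁻³ = 6.22×10⁻¹⁰ F.
C = C₁ + C₂ = 2.46×10⁻⁹ F.

2.46 nF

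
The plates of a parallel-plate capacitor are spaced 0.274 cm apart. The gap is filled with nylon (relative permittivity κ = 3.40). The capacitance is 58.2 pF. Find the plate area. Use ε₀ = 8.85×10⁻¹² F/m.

A = Cd/(κε₀) = 5.82×10⁻¹¹ × 2.74×10⁻³ / (3.40 × 8.85×10⁻¹²) = 5.30×10⁻³ m².

A ≈ 53.0 cm²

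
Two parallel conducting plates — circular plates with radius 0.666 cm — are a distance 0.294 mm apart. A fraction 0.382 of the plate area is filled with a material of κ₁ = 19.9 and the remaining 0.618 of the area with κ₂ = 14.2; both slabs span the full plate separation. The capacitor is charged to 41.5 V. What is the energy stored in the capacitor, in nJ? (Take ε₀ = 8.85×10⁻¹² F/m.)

A = π(0.666 cm)² = 1.39×10⁻⁴ m².
Side-by-side slabs ⇒ two capacitors in parallel, each spanning the full gap.
C₁ = κ₁ε₀A₁/d = 19.9 × 8.85×10⁻¹² × 5.32×10⁻⁵ / 2.94×10⁻⁴ = 3.19×10⁻¹¹ F.
C₂ = κ₂ε₀A₂/d = 14.2 × 8.85×10⁻¹² × 8.61×10⁻⁵ / 2.94×10⁻⁴ = 3.68×10⁻¹¹ F.
C = C₁ + C₂ = 6.87×10⁻¹¹ F.
U = ½CV² = ½ × 6.87×10⁻¹¹ × (41.5)² = 5.92×10⁻⁸ J.

U ≈ 59.2 nJ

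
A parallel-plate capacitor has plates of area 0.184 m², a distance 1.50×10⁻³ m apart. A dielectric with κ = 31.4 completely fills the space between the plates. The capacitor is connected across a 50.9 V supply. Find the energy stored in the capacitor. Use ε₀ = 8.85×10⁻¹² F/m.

C = κε₀A/d = 31.4 × 8.85×10⁻¹² × 0.184 / 1.50×10⁻³ = 3.41×10⁻⁸ F.
U = ½CV² = ½ × 3.41×10⁻⁸ × (50.9)² = 4.42×10⁻⁵ J.

U ≈ 44.2 μJ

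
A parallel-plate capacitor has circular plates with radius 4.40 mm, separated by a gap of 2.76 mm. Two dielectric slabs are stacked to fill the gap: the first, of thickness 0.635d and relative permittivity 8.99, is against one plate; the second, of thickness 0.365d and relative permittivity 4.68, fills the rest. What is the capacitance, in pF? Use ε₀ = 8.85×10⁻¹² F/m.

1.31 pF

A = π(4.40 mm)² = 6.08×10⁻⁵ m².
Stacked slabs ⇒ two capacitors in series, each with the full plate area.
C₁ = κ₁ε₀A/d₁ = 8.99 × 8.85×10⁻¹² × 6.08×10⁻⁵ / 1.75×10⁻³ = 2.76×10⁻¹² F.
C₂ = κ₂ε₀A/d₂ = 4.68 × 8.85×10⁻¹² × 6.08×10⁻⁵ / 1.01×10⁻³ = 2.50×10⁻¹² F.
C = (1/C₁ + 1/C₂)⁻¹ = 1.31×10⁻¹² F.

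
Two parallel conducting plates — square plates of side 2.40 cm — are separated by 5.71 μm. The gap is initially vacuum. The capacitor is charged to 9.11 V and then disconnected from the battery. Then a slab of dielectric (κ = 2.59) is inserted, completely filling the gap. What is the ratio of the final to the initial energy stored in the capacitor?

U₂/U₁ ≈ 0.386

Isolated ⇒ Q is held fixed.
C₂ = 2.59 C₁ and U = Q²/(2C), so U₂/U₁ = C₁/C₂ = 0.386.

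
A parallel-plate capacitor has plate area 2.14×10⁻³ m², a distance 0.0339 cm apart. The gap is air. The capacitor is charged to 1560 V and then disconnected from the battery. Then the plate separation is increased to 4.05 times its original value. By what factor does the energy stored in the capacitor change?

Isolated ⇒ Q is held fixed.
C₂ = 0.247 C₁ and U = Q²/(2C), so U₂/U₁ = C₁/C₂ = 4.05.

U₂/U₁ ≈ 4.05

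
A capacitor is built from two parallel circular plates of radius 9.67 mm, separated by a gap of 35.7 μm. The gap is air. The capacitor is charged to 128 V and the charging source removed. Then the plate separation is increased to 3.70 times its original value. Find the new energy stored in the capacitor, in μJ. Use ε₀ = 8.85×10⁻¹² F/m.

A = π(9.67 mm)² = 2.94×10⁻⁴ m².
Initially C₁ = ε₀A/d = 8.85×10⁻¹² × 2.94×10⁻⁴ / 3.57×10⁻⁵ = 7.28×10⁻¹¹ F.
U₁ = 5.97×10⁻⁷ J.
Isolated ⇒ Q is held fixed. C₂ = 0.270 C₁ and U = Q²/(2C), so U₂/U₁ = C₁/C₂ = 3.70.
U₂ = 3.70 × 5.97×10⁻⁷ = 2.21×10⁻⁶ J.

2.21 μJ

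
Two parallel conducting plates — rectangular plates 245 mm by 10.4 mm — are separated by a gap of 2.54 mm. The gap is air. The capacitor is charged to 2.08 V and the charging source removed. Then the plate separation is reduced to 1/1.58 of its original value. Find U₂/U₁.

Isolated ⇒ Q is held fixed.
C₂ = 1.58 C₁ and U = Q²/(2C), so U₂/U₁ = C₁/C₂ = 0.633.

U₂/U₁ ≈ 0.633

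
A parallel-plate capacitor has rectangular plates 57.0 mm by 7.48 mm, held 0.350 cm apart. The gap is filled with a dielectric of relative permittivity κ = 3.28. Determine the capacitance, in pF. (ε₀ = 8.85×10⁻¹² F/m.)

A = 57.0 × 7.48 mm² = 4.26×10⁻⁴ m².
C = κε₀A/d = 3.28 × 8.85×10⁻¹² × 4.26×10⁻⁴ / 3.50×10⁻³ = 3.54×10⁻¹² F.

3.54 pF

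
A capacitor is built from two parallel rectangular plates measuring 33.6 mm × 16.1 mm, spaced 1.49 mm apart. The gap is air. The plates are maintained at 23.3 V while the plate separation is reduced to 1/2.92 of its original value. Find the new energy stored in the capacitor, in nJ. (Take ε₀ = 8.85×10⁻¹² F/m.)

U ≈ 2.55 nJ

A = 33.6 × 16.1 mm² = 5.41×10⁻⁴ m².
Initially C₁ = ε₀A/d = 8.85×10⁻¹² × 5.41×10⁻⁴ / 1.49×10⁻³ = 3.21×10⁻¹² F.
U₁ = 8.72×10⁻¹⁰ J.
Battery connected ⇒ V is held fixed. C₂ = 2.92 C₁ and U = ½CV², so U₂/U₁ = C₂/C₁ = 2.92.
U₂ = 2.92 × 8.72×10⁻¹⁰ = 2.55×10⁻⁹ J.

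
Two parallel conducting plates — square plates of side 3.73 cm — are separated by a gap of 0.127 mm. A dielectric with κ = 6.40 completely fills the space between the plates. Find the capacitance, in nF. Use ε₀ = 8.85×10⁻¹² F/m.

C ≈ 0.620 nF

A = (3.73 cm)² = 1.39×10⁻³ m².
C = κε₀A/d = 6.40 × 8.85×10⁻¹² × 1.39×10⁻³ / 1.27×10⁻⁴ = 6.20×10⁻¹⁰ F.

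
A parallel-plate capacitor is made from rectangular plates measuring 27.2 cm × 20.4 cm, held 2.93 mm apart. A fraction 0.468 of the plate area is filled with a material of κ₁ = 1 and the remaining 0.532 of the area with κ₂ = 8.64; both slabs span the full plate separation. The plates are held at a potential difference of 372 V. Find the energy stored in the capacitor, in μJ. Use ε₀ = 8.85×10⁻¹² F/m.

U ≈ 58.7 μJ

A = 27.2 × 20.4 cm² = 5.55×10⁻² m².
Side-by-side slabs ⇒ two capacitors in parallel, each spanning the full gap.
C₁ = κ₁ε₀A₁/d = 1.00 × 8.85×10⁻¹² × 2.60×10⁻² / 2.93×10⁻³ = 7.84×10⁻¹¹ F.
C₂ = κ₂ε₀A₂/d = 8.64 × 8.85×10⁻¹² × 2.95×10⁻² / 2.93×10⁻³ = 7.70×10⁻¹⁰ F.
C = C₁ + C₂ = 8.49×10⁻¹⁰ F.
U = ½CV² = ½ × 8.49×10⁻¹⁰ × (372)² = 5.87×10⁻⁵ J.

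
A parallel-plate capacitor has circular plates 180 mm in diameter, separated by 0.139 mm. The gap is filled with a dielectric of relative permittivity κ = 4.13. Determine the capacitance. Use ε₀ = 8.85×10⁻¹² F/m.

A = π(180/2 mm)² = 2.54×10⁻² m².
C = κε₀A/d = 4.13 × 8.85×10⁻¹² × 2.54×10⁻² / 1.39×10⁻⁴ = 6.69×10⁻⁹ F.

6.69 nF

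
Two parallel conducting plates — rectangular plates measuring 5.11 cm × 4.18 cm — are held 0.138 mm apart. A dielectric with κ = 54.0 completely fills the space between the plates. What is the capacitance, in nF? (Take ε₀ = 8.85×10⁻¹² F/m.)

A = 5.11 × 4.18 cm² = 2.14×10⁻³ m².
C = κε₀A/d = 54.0 × 8.85×10⁻¹² × 2.14×10⁻³ / 1.38×10⁻⁴ = 7.40×10⁻⁹ F.

C ≈ 7.40 nF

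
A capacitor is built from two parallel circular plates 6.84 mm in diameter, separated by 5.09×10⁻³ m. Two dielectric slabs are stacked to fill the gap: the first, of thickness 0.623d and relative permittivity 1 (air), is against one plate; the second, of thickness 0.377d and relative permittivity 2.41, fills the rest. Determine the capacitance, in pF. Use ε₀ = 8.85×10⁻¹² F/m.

A = π(6.84/2 mm)² = 3.67×10⁻⁵ m².
Stacked slabs ⇒ two capacitors in series, each with the full plate area.
C₁ = κ₁ε₀A/d₁ = 1.00 × 8.85×10⁻¹² × 3.67×10⁻⁵ / 3.17×10⁻³ = 1.03×10⁻¹³ F.
C₂ = κ₂ε₀A/d₂ = 2.41 × 8.85×10⁻¹² × 3.67×10⁻⁵ / 1.92×10⁻³ = 4.08×10⁻¹³ F.
C = (1/C₁ + 1/C₂)⁻¹ = 8.20×10⁻¹⁴ F.

0.0820 pF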